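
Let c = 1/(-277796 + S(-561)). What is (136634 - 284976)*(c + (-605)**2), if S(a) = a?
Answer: -15113916779108008/278357 ≈ -5.4297e+10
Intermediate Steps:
c = -1/278357 (c = 1/(-277796 - 561) = 1/(-278357) = -1/278357 ≈ -3.5925e-6)
(136634 - 284976)*(c + (-605)**2) = (136634 - 284976)*(-1/278357 + (-605)**2) = -148342*(-1/278357 + 366025) = -148342*101885620924/278357 = -15113916779108008/278357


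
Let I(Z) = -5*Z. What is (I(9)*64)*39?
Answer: -112320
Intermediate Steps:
(I(9)*64)*39 = (-5*9*64)*39 = -45*64*39 = -2880*39 = -112320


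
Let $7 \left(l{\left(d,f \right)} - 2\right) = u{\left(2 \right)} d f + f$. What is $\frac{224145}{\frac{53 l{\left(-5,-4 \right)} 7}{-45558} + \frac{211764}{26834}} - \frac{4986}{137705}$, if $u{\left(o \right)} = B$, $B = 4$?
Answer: $\frac{1048155659663255793}{36413586114085} \approx 28785.0$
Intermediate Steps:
$u{\left(o \right)} = 4$
$l{\left(d,f \right)} = 2 + \frac{f}{7} + \frac{4 d f}{7}$ ($l{\left(d,f \right)} = 2 + \frac{4 d f + f}{7} = 2 + \frac{f + 4 d f}{7} = 2 + \left(\frac{f}{7} + \frac{4 d f}{7}\right) = 2 + \frac{f}{7} + \frac{4 d f}{7}$)
$\frac{224145}{\frac{53 l{\left(-5,-4 \right)} 7}{-45558} + \frac{211764}{26834}} - \frac{4986}{137705} = \frac{224145}{\frac{53 \left(2 + \frac{1}{7} \left(-4\right) + \frac{4}{7} \left(-5\right) \left(-4\right)\right) 7}{-45558} + \frac{211764}{26834}} - \frac{4986}{137705} = \frac{224145}{53 \left(2 - \frac{4}{7} + \frac{80}{7}\right) 7 \left(- \frac{1}{45558}\right) + 211764 \cdot \frac{1}{26834}} - \frac{4986}{137705} = \frac{224145}{53 \cdot \frac{90}{7} \cdot 7 \left(- \frac{1}{45558}\right) + \frac{105882}{13417}} - \frac{4986}{137705} = \frac{224145}{\frac{4770}{7} \cdot 7 \left(- \frac{1}{45558}\right) + \frac{105882}{13417}} - \frac{4986}{137705} = \frac{224145}{4770 \left(- \frac{1}{45558}\right) + \frac{105882}{13417}} - \frac{4986}{137705} = \frac{224145}{- \frac{265}{2531} + \frac{105882}{13417}} - \frac{4986}{137705} = \frac{224145}{\frac{264431837}{33958427}} - \frac{4986}{137705} = 224145 \cdot \frac{33958427}{264431837} - \frac{4986}{137705} = \frac{7611611619915}{264431837} - \frac{4986}{137705} = \frac{1048155659663255793}{36413586114085}$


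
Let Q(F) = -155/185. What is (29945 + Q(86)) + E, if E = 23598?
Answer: 1981060/37 ≈ 53542.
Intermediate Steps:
Q(F) = -31/37 (Q(F) = -155*1/185 = -31/37)
(29945 + Q(86)) + E = (29945 - 31/37) + 23598 = 1107934/37 + 23598 = 1981060/37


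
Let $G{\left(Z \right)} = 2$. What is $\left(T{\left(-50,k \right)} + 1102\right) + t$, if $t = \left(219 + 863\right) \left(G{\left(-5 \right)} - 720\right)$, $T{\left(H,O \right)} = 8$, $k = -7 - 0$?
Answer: $-775766$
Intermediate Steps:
$k = -7$ ($k = -7 + 0 = -7$)
$t = -776876$ ($t = \left(219 + 863\right) \left(2 - 720\right) = 1082 \left(-718\right) = -776876$)
$\left(T{\left(-50,k \right)} + 1102\right) + t = \left(8 + 1102\right) - 776876 = 1110 - 776876 = -775766$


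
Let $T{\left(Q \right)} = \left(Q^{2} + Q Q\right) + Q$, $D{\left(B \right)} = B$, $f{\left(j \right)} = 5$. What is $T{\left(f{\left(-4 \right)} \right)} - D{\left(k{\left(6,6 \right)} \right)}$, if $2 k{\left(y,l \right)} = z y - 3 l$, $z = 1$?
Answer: $61$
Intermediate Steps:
$k{\left(y,l \right)} = \frac{y}{2} - \frac{3 l}{2}$ ($k{\left(y,l \right)} = \frac{1 y - 3 l}{2} = \frac{y - 3 l}{2} = \frac{y}{2} - \frac{3 l}{2}$)
$T{\left(Q \right)} = Q + 2 Q^{2}$ ($T{\left(Q \right)} = \left(Q^{2} + Q^{2}\right) + Q = 2 Q^{2} + Q = Q + 2 Q^{2}$)
$T{\left(f{\left(-4 \right)} \right)} - D{\left(k{\left(6,6 \right)} \right)} = 5 \left(1 + 2 \cdot 5\right) - \left(\frac{1}{2} \cdot 6 - 9\right) = 5 \left(1 + 10\right) - \left(3 - 9\right) = 5 \cdot 11 - -6 = 55 + 6 = 61$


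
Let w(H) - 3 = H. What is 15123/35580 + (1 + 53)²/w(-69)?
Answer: -5708509/130460 ≈ -43.757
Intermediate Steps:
w(H) = 3 + H
15123/35580 + (1 + 53)²/w(-69) = 15123/35580 + (1 + 53)²/(3 - 69) = 15123*(1/35580) + 54²/(-66) = 5041/11860 + 2916*(-1/66) = 5041/11860 - 486/11 = -5708509/130460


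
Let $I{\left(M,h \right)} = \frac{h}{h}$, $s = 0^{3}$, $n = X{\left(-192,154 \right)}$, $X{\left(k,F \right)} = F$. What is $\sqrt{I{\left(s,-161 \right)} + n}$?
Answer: $\sqrt{155} \approx 12.45$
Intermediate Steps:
$n = 154$
$s = 0$
$I{\left(M,h \right)} = 1$
$\sqrt{I{\left(s,-161 \right)} + n} = \sqrt{1 + 154} = \sqrt{155}$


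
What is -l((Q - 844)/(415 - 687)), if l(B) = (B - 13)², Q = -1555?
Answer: -1292769/73984 ≈ -17.474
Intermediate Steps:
l(B) = (-13 + B)²
-l((Q - 844)/(415 - 687)) = -(-13 + (-1555 - 844)/(415 - 687))² = -(-13 - 2399/(-272))² = -(-13 - 2399*(-1/272))² = -(-13 + 2399/272)² = -(-1137/272)² = -1*1292769/73984 = -1292769/73984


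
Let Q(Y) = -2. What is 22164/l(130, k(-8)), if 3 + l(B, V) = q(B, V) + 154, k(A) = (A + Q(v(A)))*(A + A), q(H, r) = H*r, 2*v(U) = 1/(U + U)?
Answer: 22164/20951 ≈ 1.0579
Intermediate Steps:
v(U) = 1/(4*U) (v(U) = 1/(2*(U + U)) = 1/(2*((2*U))) = (1/(2*U))/2 = 1/(4*U))
k(A) = 2*A*(-2 + A) (k(A) = (A - 2)*(A + A) = (-2 + A)*(2*A) = 2*A*(-2 + A))
l(B, V) = 151 + B*V (l(B, V) = -3 + (B*V + 154) = -3 + (154 + B*V) = 151 + B*V)
22164/l(130, k(-8)) = 22164/(151 + 130*(2*(-8)*(-2 - 8))) = 22164/(151 + 130*(2*(-8)*(-10))) = 22164/(151 + 130*160) = 22164/(151 + 20800) = 22164/20951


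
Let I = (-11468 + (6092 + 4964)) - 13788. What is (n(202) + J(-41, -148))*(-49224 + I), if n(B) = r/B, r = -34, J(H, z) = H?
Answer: 263716992/101 ≈ 2.6111e+6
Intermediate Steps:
n(B) = -34/B
I = -14200 (I = (-11468 + 11056) - 13788 = -412 - 13788 = -14200)
(n(202) + J(-41, -148))*(-49224 + I) = (-34/202 - 41)*(-49224 - 14200) = (-34*1/202 - 41)*(-63424) = (-17/101 - 41)*(-63424) = -4158/101*(-63424) = 263716992/101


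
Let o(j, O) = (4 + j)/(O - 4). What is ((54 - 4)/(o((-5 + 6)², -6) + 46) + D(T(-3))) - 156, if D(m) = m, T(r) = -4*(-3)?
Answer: -13004/91 ≈ -142.90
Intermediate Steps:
T(r) = 12
o(j, O) = (4 + j)/(-4 + O)
((54 - 4)/(o((-5 + 6)², -6) + 46) + D(T(-3))) - 156 = ((54 - 4)/((4 + (-5 + 6)²)/(-4 - 6) + 46) + 12) - 156 = (50/((4 + 1²)/(-10) + 46) + 12) - 156 = (50/(-(4 + 1)/10 + 46) + 12) - 156 = (50/(-⅒*5 + 46) + 12) - 156 = (50/(-½ + 46) + 12) - 156 = (50/(91/2) + 12) - 156 = (50*(2/91) + 12) - 156 = (100/91 + 12) - 156 = 1192/91 - 156 = -13004/91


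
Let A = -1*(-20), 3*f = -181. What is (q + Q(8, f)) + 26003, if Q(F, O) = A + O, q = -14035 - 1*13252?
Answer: -3973/3 ≈ -1324.3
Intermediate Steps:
f = -181/3 (f = (⅓)*(-181) = -181/3 ≈ -60.333)
A = 20
q = -27287 (q = -14035 - 13252 = -27287)
Q(F, O) = 20 + O
(q + Q(8, f)) + 26003 = (-27287 + (20 - 181/3)) + 26003 = (-27287 - 121/3) + 26003 = -81982/3 + 26003 = -3973/3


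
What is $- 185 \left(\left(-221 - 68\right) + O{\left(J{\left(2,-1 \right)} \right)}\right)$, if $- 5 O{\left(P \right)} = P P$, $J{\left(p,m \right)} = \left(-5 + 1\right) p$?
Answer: $55833$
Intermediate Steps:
$J{\left(p,m \right)} = - 4 p$
$O{\left(P \right)} = - \frac{P^{2}}{5}$ ($O{\left(P \right)} = - \frac{P P}{5} = - \frac{P^{2}}{5}$)
$- 185 \left(\left(-221 - 68\right) + O{\left(J{\left(2,-1 \right)} \right)}\right) = - 185 \left(\left(-221 - 68\right) - \frac{\left(\left(-4\right) 2\right)^{2}}{5}\right) = - 185 \left(-289 - \frac{\left(-8\right)^{2}}{5}\right) = - 185 \left(-289 - \frac{64}{5}\right) = \left(-185\right) \left(- \frac{1509}{5}\right) = 55833$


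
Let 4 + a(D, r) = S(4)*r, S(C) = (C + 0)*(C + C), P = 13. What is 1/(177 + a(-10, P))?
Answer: 1/589 ≈ 0.0016978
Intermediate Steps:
S(C) = 2*C² (S(C) = C*(2*C) = 2*C²)
a(D, r) = -4 + 32*r (a(D, r) = -4 + (2*4²)*r = -4 + (2*16)*r = -4 + 32*r)
1/(177 + a(-10, P)) = 1/(177 + (-4 + 32*13)) = 1/(177 + (-4 + 416)) = 1/(177 + 412) = 1/589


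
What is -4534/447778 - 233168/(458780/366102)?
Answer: -4777974612855541/25678948855 ≈ -1.8607e+5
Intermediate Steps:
-4534/447778 - 233168/(458780/366102) = -4534*1/447778 - 233168/(458780*(1/366102)) = -2267/223889 - 233168/229390/183051 = -2267/223889 - 233168*183051/229390 = -2267/223889 - 21340817784/114695 = -4777974612855541/25678948855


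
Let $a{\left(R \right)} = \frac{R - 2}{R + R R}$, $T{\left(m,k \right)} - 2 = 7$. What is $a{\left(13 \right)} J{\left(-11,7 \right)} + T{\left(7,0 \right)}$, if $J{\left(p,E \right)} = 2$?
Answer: $\frac{830}{91} \approx 9.1209$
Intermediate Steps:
$T{\left(m,k \right)} = 9$ ($T{\left(m,k \right)} = 2 + 7 = 9$)
$a{\left(R \right)} = \frac{-2 + R}{R + R^{2}}$
$a{\left(13 \right)} J{\left(-11,7 \right)} + T{\left(7,0 \right)} = \frac{-2 + 13}{13 \left(1 + 13\right)} 2 + 9 = \frac{1}{13} \cdot \frac{1}{14} \cdot 11 \cdot 2 + 9 = \frac{11}{182} \cdot 2 + 9 = \frac{11}{91} + 9 = \frac{830}{91}$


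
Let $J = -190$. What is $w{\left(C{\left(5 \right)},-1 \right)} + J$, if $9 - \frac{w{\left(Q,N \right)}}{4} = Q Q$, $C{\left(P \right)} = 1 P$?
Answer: $-254$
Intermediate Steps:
$C{\left(P \right)} = P$
$w{\left(Q,N \right)} = 36 - 4 Q^{2}$ ($w{\left(Q,N \right)} = 36 - 4 Q Q = 36 - 4 Q^{2}$)
$w{\left(C{\left(5 \right)},-1 \right)} + J = \left(36 - 4 \cdot 5^{2}\right) - 190 = \left(36 - 100\right) - 190 = -64 - 190 = -254$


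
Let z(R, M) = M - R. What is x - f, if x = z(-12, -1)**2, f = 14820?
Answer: -14699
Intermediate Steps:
x = 121 (x = (-1 - 1*(-12))**2 = (-1 + 12)**2 = 11**2 = 121)
x - f = 121 - 1*14820 = 121 - 14820 = -14699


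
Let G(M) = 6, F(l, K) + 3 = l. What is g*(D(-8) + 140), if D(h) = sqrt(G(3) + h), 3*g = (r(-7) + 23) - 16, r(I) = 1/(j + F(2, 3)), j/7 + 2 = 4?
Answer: 12880/39 + 92*I*sqrt(2)/39 ≈ 330.26 + 3.3361*I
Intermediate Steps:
F(l, K) = -3 + l
j = 14 (j = -14 + 7*4 = -14 + 28 = 14)
r(I) = 1/13 (r(I) = 1/(14 + (-3 + 2)) = 1/(14 - 1) = 1/13)
g = 92/39 (g = ((1/13 + 23) - 16)/3 = (300/13 - 16)/3 = (1/3)*(92/13) = 92/39 ≈ 2.3590)
D(h) = sqrt(6 + h)
g*(D(-8) + 140) = 92*(sqrt(6 - 8) + 140)/39 = 92*(sqrt(-2) + 140)/39 = 92*(I*sqrt(2) + 140)/39 = 92*(140 + I*sqrt(2))/39 = 12880/39 + 92*I*sqrt(2)/39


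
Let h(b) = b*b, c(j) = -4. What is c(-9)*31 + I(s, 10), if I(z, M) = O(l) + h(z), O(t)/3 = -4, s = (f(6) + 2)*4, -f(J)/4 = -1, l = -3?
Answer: 440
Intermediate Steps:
f(J) = 4 (f(J) = -4*(-1) = 4)
s = 24 (s = (4 + 2)*4 = 6*4 = 24)
h(b) = b**2
O(t) = -12 (O(t) = 3*(-4) = -12)
I(z, M) = -12 + z**2
c(-9)*31 + I(s, 10) = -4*31 + (-12 + 24**2) = -124 + (-12 + 576) = -124 + 564 = 440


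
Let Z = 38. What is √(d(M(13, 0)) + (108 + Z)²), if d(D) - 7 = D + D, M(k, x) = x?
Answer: √21323 ≈ 146.02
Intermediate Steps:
d(D) = 7 + 2*D (d(D) = 7 + (D + D) = 7 + 2*D)
√(d(M(13, 0)) + (108 + Z)²) = √((7 + 2*0) + (108 + 38)²) = √((7 + 0) + 146²) = √(7 + 21316) = √21323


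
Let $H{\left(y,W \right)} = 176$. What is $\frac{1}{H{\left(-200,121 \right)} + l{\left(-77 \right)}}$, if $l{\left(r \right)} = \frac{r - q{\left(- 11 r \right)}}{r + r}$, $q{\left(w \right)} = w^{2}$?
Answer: $\frac{1}{4835} \approx 0.00020683$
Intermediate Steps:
$l{\left(r \right)} = \frac{r - 121 r^{2}}{2 r}$ ($l{\left(r \right)} = \frac{r - \left(- 11 r\right)^{2}}{r + r} = \frac{r - 121 r^{2}}{2 r}$)
$\frac{1}{H{\left(-200,121 \right)} + l{\left(-77 \right)}} = \frac{1}{176 + \left(\frac{1}{2} - - \frac{9317}{2}\right)} = \frac{1}{176 + \left(\frac{1}{2} + \frac{9317}{2}\right)} = \frac{1}{176 + 4659} = \frac{1}{4835}$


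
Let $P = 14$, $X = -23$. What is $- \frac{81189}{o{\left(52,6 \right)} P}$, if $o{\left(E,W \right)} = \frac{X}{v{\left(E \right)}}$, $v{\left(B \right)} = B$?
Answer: $\frac{2110914}{161} \approx 13111.0$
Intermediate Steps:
$o{\left(E,W \right)} = - \frac{23}{E}$
$- \frac{81189}{o{\left(52,6 \right)} P} = - \frac{81189}{- \frac{23}{52} \cdot 14} = - \frac{81189}{\left(-23\right) \frac{1}{52} \cdot 14} = - \frac{81189}{\left(- \frac{23}{52}\right) 14} = - \frac{81189}{- \frac{161}{26}} = \left(-81189\right) \left(- \frac{26}{161}\right) = \frac{2110914}{161}$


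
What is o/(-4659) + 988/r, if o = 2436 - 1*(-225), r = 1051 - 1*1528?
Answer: -1957463/740781 ≈ -2.6424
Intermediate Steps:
r = -477 (r = 1051 - 1528 = -477)
o = 2661 (o = 2436 + 225 = 2661)
o/(-4659) + 988/r = 2661/(-4659) + 988/(-477) = 2661*(-1/4659) + 988*(-1/477) = -887/1553 - 988/477 = -1957463/740781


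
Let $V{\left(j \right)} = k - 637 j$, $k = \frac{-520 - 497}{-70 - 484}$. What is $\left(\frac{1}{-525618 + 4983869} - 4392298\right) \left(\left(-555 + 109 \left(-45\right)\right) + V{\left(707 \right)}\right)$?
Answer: $\frac{4944891341963728149073}{2469871054} \approx 2.0021 \cdot 10^{12}$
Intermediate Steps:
$k = \frac{1017}{554}$ ($k = - \frac{1017}{-554} = \left(-1017\right) \left(- \frac{1}{554}\right) = \frac{1017}{554} \approx 1.8357$)
$V{\left(j \right)} = \frac{1017}{554} - 637 j$
$\left(\frac{1}{-525618 + 4983869} - 4392298\right) \left(\left(-555 + 109 \left(-45\right)\right) + V{\left(707 \right)}\right) = \left(\frac{1}{-525618 + 4983869} - 4392298\right) \left(\left(-555 + 109 \left(-45\right)\right) + \left(\frac{1017}{554} - 450359\right)\right) = \left(\frac{1}{4458251} - 4392298\right) \left(\left(-555 - 4905\right) + \left(\frac{1017}{554} - 450359\right)\right) = \left(\frac{1}{4458251} - 4392298\right) \left(-5460 - \frac{249497869}{554}\right) = \left(- \frac{19581966950797}{4458251}\right) \left(- \frac{252522709}{554}\right) = \frac{4944891341963728149073}{2469871054}$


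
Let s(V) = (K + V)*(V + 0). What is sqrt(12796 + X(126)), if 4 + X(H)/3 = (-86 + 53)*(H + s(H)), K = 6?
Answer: I*sqrt(1646258) ≈ 1283.1*I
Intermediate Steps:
s(V) = V*(6 + V) (s(V) = (6 + V)*(V + 0) = (6 + V)*V = V*(6 + V))
X(H) = -12 - 99*H - 99*H*(6 + H) (X(H) = -12 + 3*((-86 + 53)*(H + H*(6 + H))) = -12 + 3*(-33*(H + H*(6 + H))) = -12 + 3*(-33*H - 33*H*(6 + H)) = -12 + (-99*H - 99*H*(6 + H)) = -12 - 99*H - 99*H*(6 + H))
sqrt(12796 + X(126)) = sqrt(12796 + (-12 - 693*126 - 99*126**2)) = sqrt(12796 + (-12 - 87318 - 99*15876)) = sqrt(12796 + (-12 - 87318 - 1571724)) = sqrt(12796 - 1659054) = sqrt(-1646258) = I*sqrt(1646258)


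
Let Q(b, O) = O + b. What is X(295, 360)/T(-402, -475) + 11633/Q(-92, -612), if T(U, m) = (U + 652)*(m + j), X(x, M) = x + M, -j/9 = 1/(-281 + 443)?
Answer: -2487674591/150497600 ≈ -16.530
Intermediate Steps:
j = -1/18 (j = -9/(-281 + 443) = -9/162 = -9*1/162 = -1/18 ≈ -0.055556)
X(x, M) = M + x
T(U, m) = (652 + U)*(-1/18 + m) (T(U, m) = (U + 652)*(m - 1/18) = (652 + U)*(-1/18 + m))
X(295, 360)/T(-402, -475) + 11633/Q(-92, -612) = (360 + 295)/(-326/9 + 652*(-475) - 1/18*(-402) - 402*(-475)) + 11633/(-612 - 92) = 655/(-326/9 - 309700 + 67/3 + 190950) + 11633/(-704) = 655/(-1068875/9) + 11633*(-1/704) = 655*(-9/1068875) - 11633/704 = -1179/213775 - 11633/704 = -2487674591/150497600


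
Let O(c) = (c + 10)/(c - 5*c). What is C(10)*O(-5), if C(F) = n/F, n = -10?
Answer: -¼ ≈ -0.25000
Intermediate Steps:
C(F) = -10/F
O(c) = -(10 + c)/(4*c) (O(c) = (10 + c)/((-4*c)) = (10 + c)*(-1/(4*c)) = -(10 + c)/(4*c))
C(10)*O(-5) = (-10/10)*((¼)*(-10 - 1*(-5))/(-5)) = (-10*⅒)*((¼)*(-⅕)*(-10 + 5)) = -(-1)*(-5)/(4*5) = -1*¼ = -¼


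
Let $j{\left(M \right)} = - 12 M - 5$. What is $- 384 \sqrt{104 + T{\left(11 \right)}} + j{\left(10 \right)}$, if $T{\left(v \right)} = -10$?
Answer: $-125 - 384 \sqrt{94} \approx -3848.0$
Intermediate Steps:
$j{\left(M \right)} = -5 - 12 M$
$- 384 \sqrt{104 + T{\left(11 \right)}} + j{\left(10 \right)} = - 384 \sqrt{104 - 10} - 125 = - 384 \sqrt{94} - 125 = -125 - 384 \sqrt{94}$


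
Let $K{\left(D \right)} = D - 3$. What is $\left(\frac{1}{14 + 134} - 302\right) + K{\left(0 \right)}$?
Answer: $- \frac{45139}{148} \approx -304.99$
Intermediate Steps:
$K{\left(D \right)} = -3 + D$ ($K{\left(D \right)} = D - 3 = -3 + D$)
$\left(\frac{1}{14 + 134} - 302\right) + K{\left(0 \right)} = \left(\frac{1}{14 + 134} - 302\right) + \left(-3 + 0\right) = \left(\frac{1}{148} - 302\right) - 3 = - \frac{44695}{148} - 3 = - \frac{45139}{148}$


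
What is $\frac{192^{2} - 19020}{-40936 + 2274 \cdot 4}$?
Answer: $- \frac{4461}{7960} \approx -0.56043$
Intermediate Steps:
$\frac{192^{2} - 19020}{-40936 + 2274 \cdot 4} = \frac{36864 - 19020}{-40936 + 9096} = \frac{17844}{-31840} = 17844 \left(- \frac{1}{31840}\right) = - \frac{4461}{7960}$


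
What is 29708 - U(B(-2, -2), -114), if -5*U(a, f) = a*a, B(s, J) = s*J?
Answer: 148556/5 ≈ 29711.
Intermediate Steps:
B(s, J) = J*s
U(a, f) = -a**2/5 (U(a, f) = -a*a/5 = -a**2/5)
29708 - U(B(-2, -2), -114) = 29708 - (-1)*(-2*(-2))**2/5 = 29708 - (-1)*4**2/5 = 29708 - (-1)*16/5 = 29708 - 1*(-16/5) = 29708 + 16/5 = 148556/5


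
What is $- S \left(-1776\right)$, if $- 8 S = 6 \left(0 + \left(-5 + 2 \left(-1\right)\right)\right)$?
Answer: $9324$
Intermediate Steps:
$S = \frac{21}{4}$ ($S = - \frac{6 \left(0 + \left(-5 + 2 \left(-1\right)\right)\right)}{8} = - \frac{6 \left(0 - 7\right)}{8} = - \frac{6 \left(-7\right)}{8} = \left(- \frac{1}{8}\right) \left(-42\right) = \frac{21}{4} \approx 5.25$)
$- S \left(-1776\right) = \left(-1\right) \frac{21}{4} \left(-1776\right) = \left(- \frac{21}{4}\right) \left(-1776\right) = 9324$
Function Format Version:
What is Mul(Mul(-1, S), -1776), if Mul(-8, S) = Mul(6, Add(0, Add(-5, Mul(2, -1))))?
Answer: 9324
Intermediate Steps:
S = Rational(21, 4) (S = Mul(Rational(-1, 8), Mul(6, Add(0, Add(-5, Mul(2, -1))))) = Mul(Rational(-1, 8), Mul(6, Add(0, Add(-5, -2)))) = Mul(Rational(-1, 8), Mul(6, Add(0, -7))) = Mul(Rational(-1, 8), Mul(6, -7)) = Mul(Rational(-1, 8), -42) = Rational(21, 4) ≈ 5.2500)
Mul(Mul(-1, S), -1776) = Mul(Mul(-1, Rational(21, 4)), -1776) = Mul(Rational(-21, 4), -1776) = 9324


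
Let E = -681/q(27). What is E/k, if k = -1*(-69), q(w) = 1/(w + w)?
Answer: -12258/23 ≈ -532.96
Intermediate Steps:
q(w) = 1/(2*w)
E = -36774 (E = -681/((½)/27) = -681/((½)*(1/27)) = -681/1/54 = -681*54 = -36774)
k = 69
E/k = -36774/69 = -36774*1/69 = -12258/23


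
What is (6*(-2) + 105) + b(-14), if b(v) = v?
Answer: 79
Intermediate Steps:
(6*(-2) + 105) + b(-14) = (6*(-2) + 105) - 14 = (-12 + 105) - 14 = 93 - 14 = 79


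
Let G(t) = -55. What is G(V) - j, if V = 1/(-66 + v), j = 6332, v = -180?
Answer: -6387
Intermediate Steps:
V = -1/246 (V = 1/(-66 - 180) = 1/(-246) = -1/246 ≈ -0.0040650)
G(V) - j = -55 - 1*6332 = -55 - 6332 = -6387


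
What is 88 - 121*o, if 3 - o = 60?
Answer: 6985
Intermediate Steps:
o = -57 (o = 3 - 1*60 = 3 - 60 = -57)
88 - 121*o = 88 - 121*(-57) = 88 + 6897 = 6985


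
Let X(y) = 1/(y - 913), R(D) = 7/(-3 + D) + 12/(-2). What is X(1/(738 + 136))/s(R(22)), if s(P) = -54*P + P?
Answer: -16606/4525236831 ≈ -3.6696e-6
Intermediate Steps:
R(D) = -6 + 7/(-3 + D) (R(D) = 7/(-3 + D) + 12*(-1/2) = 7/(-3 + D) - 6 = -6 + 7/(-3 + D))
X(y) = 1/(-913 + y)
s(P) = -53*P
X(1/(738 + 136))/s(R(22)) = 1/((-913 + 1/(738 + 136))*((-53*(25 - 6*22)/(-3 + 22)))) = 1/((-913 + 1/874)*((-53*(25 - 132)/19))) = 1/((-913 + 1/874)*((-53*(-107)/19))) = 1/((-797961/874)*((-53*(-107/19)))) = -874/(797961*5671/19) = -874/797961*19/5671 = -16606/4525236831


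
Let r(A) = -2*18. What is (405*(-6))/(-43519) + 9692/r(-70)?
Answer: -105424667/391671 ≈ -269.17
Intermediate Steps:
r(A) = -36
(405*(-6))/(-43519) + 9692/r(-70) = (405*(-6))/(-43519) + 9692/(-36) = -2430*(-1/43519) + 9692*(-1/36) = 2430/43519 - 2423/9 = -105424667/391671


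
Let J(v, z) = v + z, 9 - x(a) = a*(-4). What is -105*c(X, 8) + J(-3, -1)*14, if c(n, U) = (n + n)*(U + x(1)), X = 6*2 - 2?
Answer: -44156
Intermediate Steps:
x(a) = 9 + 4*a (x(a) = 9 - a*(-4) = 9 - (-4)*a = 9 + 4*a)
X = 10 (X = 12 - 2 = 10)
c(n, U) = 2*n*(13 + U) (c(n, U) = (n + n)*(U + (9 + 4*1)) = (2*n)*(U + (9 + 4)) = (2*n)*(U + 13) = (2*n)*(13 + U) = 2*n*(13 + U))
-105*c(X, 8) + J(-3, -1)*14 = -210*10*(13 + 8) + (-3 - 1)*14 = -210*10*21 - 4*14 = -105*420 - 56 = -44100 - 56 = -44156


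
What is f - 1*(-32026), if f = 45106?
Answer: 77132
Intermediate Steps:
f - 1*(-32026) = 45106 - 1*(-32026) = 45106 + 32026 = 77132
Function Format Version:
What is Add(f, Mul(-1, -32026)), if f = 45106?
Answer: 77132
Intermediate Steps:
Add(f, Mul(-1, -32026)) = Add(45106, Mul(-1, -32026)) = Add(45106, 32026) = 77132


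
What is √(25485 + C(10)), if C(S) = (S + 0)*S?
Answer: √25585 ≈ 159.95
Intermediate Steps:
C(S) = S² (C(S) = S*S = S²)
√(25485 + C(10)) = √(25485 + 10²) = √(25485 + 100) = √25585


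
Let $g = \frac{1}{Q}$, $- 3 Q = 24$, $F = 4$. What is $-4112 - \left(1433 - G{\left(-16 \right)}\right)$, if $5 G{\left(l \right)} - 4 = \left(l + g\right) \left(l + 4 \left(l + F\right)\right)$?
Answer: $- \frac{26689}{5} \approx -5337.8$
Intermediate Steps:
$Q = -8$ ($Q = \left(- \frac{1}{3}\right) 24 = -8$)
$g = - \frac{1}{8}$ ($g = \frac{1}{-8} = - \frac{1}{8} \approx -0.125$)
$G{\left(l \right)} = \frac{4}{5} + \frac{\left(16 + 5 l\right) \left(- \frac{1}{8} + l\right)}{5}$ ($G{\left(l \right)} = \frac{4}{5} + \frac{\left(l - \frac{1}{8}\right) \left(l + 4 \left(l + 4\right)\right)}{5} = \frac{4}{5} + \frac{\left(- \frac{1}{8} + l\right) \left(l + 4 \left(4 + l\right)\right)}{5} = \frac{4}{5} + \frac{\left(- \frac{1}{8} + l\right) \left(l + \left(16 + 4 l\right)\right)}{5} = \frac{4}{5} + \frac{\left(- \frac{1}{8} + l\right) \left(16 + 5 l\right)}{5} = \frac{4}{5} + \frac{\left(16 + 5 l\right) \left(- \frac{1}{8} + l\right)}{5}$)
$-4112 - \left(1433 - G{\left(-16 \right)}\right) = -4112 - \left(1433 - \left(\frac{2}{5} + \left(-16\right)^{2} + \frac{123}{40} \left(-16\right)\right)\right) = -4112 - \left(1433 - \left(\frac{2}{5} + 256 - \frac{246}{5}\right)\right) = -4112 - \left(1433 - \frac{1036}{5}\right) = -4112 - \frac{6129}{5} = - \frac{26689}{5}$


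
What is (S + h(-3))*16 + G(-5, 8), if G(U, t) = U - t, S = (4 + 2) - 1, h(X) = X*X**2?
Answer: -365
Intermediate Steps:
h(X) = X**3
S = 5 (S = 6 - 1 = 5)
(S + h(-3))*16 + G(-5, 8) = (5 + (-3)**3)*16 + (-5 - 1*8) = (5 - 27)*16 + (-5 - 8) = -22*16 - 13 = -352 - 13 = -365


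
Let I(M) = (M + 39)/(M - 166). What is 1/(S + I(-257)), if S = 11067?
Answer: 423/4681559 ≈ 9.0354e-5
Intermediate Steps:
I(M) = (39 + M)/(-166 + M)
1/(S + I(-257)) = 1/(11067 + (39 - 257)/(-166 - 257)) = 1/(11067 - 218/(-423)) = 1/(11067 - 1/423*(-218)) = 1/(11067 + 218/423) = 1/(4681559/423) = 423/4681559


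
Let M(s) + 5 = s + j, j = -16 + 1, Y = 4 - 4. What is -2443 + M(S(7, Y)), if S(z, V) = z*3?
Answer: -2442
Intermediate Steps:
Y = 0
j = -15
S(z, V) = 3*z
M(s) = -20 + s (M(s) = -5 + (s - 15) = -5 + (-15 + s) = -20 + s)
-2443 + M(S(7, Y)) = -2443 + (-20 + 3*7) = -2443 + (-20 + 21) = -2443 + 1 = -2442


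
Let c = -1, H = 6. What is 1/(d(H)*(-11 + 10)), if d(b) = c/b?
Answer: 6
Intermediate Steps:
d(b) = -1/b
1/(d(H)*(-11 + 10)) = 1/((-1/6)*(-11 + 10)) = 1/(-1*1/6*(-1)) = 1/(-1/6*(-1)) = 1/(1/6) = 6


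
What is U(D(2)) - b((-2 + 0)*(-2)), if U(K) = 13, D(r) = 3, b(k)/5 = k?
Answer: -7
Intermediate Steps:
b(k) = 5*k
U(D(2)) - b((-2 + 0)*(-2)) = 13 - 5*(-2 + 0)*(-2) = 13 - 5*(-2*(-2)) = 13 - 5*4 = 13 - 1*20 = 13 - 20 = -7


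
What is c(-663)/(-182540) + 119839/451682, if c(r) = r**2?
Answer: -88334996999/41225016140 ≈ -2.1428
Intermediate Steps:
c(-663)/(-182540) + 119839/451682 = (-663)**2/(-182540) + 119839/451682 = 439569*(-1/182540) + 119839*(1/451682) = -439569/182540 + 119839/451682 = -88334996999/41225016140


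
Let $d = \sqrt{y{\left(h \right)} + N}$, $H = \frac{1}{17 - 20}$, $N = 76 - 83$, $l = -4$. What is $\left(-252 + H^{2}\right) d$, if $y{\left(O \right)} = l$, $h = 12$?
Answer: $- \frac{2267 i \sqrt{11}}{9} \approx - 835.42 i$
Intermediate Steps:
$y{\left(O \right)} = -4$
$N = -7$
$H = - \frac{1}{3}$ ($H = \frac{1}{-3} = - \frac{1}{3} \approx -0.33333$)
$d = i \sqrt{11}$ ($d = \sqrt{-4 - 7} = \sqrt{-11} = i \sqrt{11} \approx 3.3166 i$)
$\left(-252 + H^{2}\right) d = \left(-252 + \left(- \frac{1}{3}\right)^{2}\right) i \sqrt{11} = \left(-252 + \frac{1}{9}\right) i \sqrt{11} = - \frac{2267 i \sqrt{11}}{9}$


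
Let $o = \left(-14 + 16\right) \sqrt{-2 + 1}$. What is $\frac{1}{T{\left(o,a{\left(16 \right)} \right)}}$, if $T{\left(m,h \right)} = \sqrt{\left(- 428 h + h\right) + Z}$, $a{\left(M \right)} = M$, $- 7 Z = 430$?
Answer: $- \frac{i \sqrt{337778}}{48254} \approx - 0.012044 i$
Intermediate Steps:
$Z = - \frac{430}{7}$ ($Z = \left(- \frac{1}{7}\right) 430 = - \frac{430}{7} \approx -61.429$)
$o = 2 i$ ($o = 2 \sqrt{-1} = 2 i \approx 2.0 i$)
$T{\left(m,h \right)} = \sqrt{- \frac{430}{7} - 427 h}$ ($T{\left(m,h \right)} = \sqrt{\left(- 428 h + h\right) - \frac{430}{7}} = \sqrt{- 427 h - \frac{430}{7}} = \sqrt{- \frac{430}{7} - 427 h}$)
$\frac{1}{T{\left(o,a{\left(16 \right)} \right)}} = \frac{1}{\frac{1}{7} \sqrt{-3010 - 334768}} = \frac{1}{\frac{1}{7} \sqrt{-337778}} = \frac{1}{\frac{1}{7} i \sqrt{337778}} = - \frac{i \sqrt{337778}}{48254}$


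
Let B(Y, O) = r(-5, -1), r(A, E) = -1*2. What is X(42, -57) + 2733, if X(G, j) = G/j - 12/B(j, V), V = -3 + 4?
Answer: 52027/19 ≈ 2738.3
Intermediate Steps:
V = 1
r(A, E) = -2
B(Y, O) = -2
X(G, j) = 6 + G/j (X(G, j) = G/j - 12/(-2) = G/j - 12*(-½) = G/j + 6 = 6 + G/j)
X(42, -57) + 2733 = (6 + 42/(-57)) + 2733 = (6 + 42*(-1/57)) + 2733 = (6 - 14/19) + 2733 = 100/19 + 2733 = 52027/19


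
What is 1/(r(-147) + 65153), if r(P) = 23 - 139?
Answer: 1/65037 ≈ 1.5376e-5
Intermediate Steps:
r(P) = -116
1/(r(-147) + 65153) = 1/(-116 + 65153) = 1/65037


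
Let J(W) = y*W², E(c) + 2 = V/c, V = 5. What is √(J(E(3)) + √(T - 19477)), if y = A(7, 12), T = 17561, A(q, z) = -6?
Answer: √(-6 + 18*I*√479)/3 ≈ 4.6428 + 4.714*I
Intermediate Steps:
y = -6
E(c) = -2 + 5/c
J(W) = -6*W²
√(J(E(3)) + √(T - 19477)) = √(-6*(-2 + 5/3)² + √(17561 - 19477)) = √(-6*(-2 + 5*(⅓))² + √(-1916)) = √(-6*(-2 + 5/3)² + 2*I*√479) = √(-6*(-⅓)² + 2*I*√479) = √(-6*⅑ + 2*I*√479) = √(-⅔ + 2*I*√479)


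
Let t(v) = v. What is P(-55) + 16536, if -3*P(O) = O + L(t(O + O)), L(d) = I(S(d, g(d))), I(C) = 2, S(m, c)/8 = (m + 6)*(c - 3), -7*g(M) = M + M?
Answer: 49661/3 ≈ 16554.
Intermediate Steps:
g(M) = -2*M/7 (g(M) = -(M + M)/7 = -2*M/7)
S(m, c) = 8*(-3 + c)*(6 + m) (S(m, c) = 8*((m + 6)*(c - 3)) = 8*((6 + m)*(-3 + c)) = 8*((-3 + c)*(6 + m)) = 8*(-3 + c)*(6 + m))
L(d) = 2
P(O) = -⅔ - O/3 (P(O) = -(O + 2)/3 = -(2 + O)/3 = -⅔ - O/3)
P(-55) + 16536 = (-⅔ - ⅓*(-55)) + 16536 = (-⅔ + 55/3) + 16536 = 53/3 + 16536 = 49661/3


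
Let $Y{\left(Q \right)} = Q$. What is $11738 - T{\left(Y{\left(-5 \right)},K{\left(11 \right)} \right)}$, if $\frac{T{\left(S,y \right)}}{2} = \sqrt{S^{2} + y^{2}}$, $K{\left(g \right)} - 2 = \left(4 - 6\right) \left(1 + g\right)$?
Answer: $11738 - 2 \sqrt{509} \approx 11693.0$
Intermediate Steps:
$K{\left(g \right)} = - 2 g$ ($K{\left(g \right)} = 2 + \left(4 - 6\right) \left(1 + g\right) = 2 - 2 \left(1 + g\right) = 2 - \left(2 + 2 g\right) = - 2 g$)
$T{\left(S,y \right)} = 2 \sqrt{S^{2} + y^{2}}$
$11738 - T{\left(Y{\left(-5 \right)},K{\left(11 \right)} \right)} = 11738 - 2 \sqrt{\left(-5\right)^{2} + \left(\left(-2\right) 11\right)^{2}} = 11738 - 2 \sqrt{25 + \left(-22\right)^{2}} = 11738 - 2 \sqrt{25 + 484} = 11738 - 2 \sqrt{509}$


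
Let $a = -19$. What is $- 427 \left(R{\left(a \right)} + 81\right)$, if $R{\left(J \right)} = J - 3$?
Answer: $-25193$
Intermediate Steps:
$R{\left(J \right)} = -3 + J$ ($R{\left(J \right)} = J - 3 = -3 + J$)
$- 427 \left(R{\left(a \right)} + 81\right) = - 427 \left(\left(-3 - 19\right) + 81\right) = - 427 \left(-22 + 81\right) = \left(-427\right) 59 = -25193$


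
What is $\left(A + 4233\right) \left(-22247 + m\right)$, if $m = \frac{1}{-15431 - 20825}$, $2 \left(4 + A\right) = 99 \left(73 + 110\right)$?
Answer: $- \frac{21435055716975}{72512} \approx -2.9561 \cdot 10^{8}$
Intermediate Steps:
$A = \frac{18109}{2}$ ($A = -4 + \frac{99 \left(73 + 110\right)}{2} = -4 + \frac{99 \cdot 183}{2} = -4 + \frac{1}{2} \cdot 18117 = -4 + \frac{18117}{2} = \frac{18109}{2} \approx 9054.5$)
$m = - \frac{1}{36256}$ ($m = \frac{1}{-36256} = - \frac{1}{36256} \approx -2.7582 \cdot 10^{-5}$)
$\left(A + 4233\right) \left(-22247 + m\right) = \left(\frac{18109}{2} + 4233\right) \left(-22247 - \frac{1}{36256}\right) = \frac{26575}{2} \left(- \frac{806587233}{36256}\right) = - \frac{21435055716975}{72512}$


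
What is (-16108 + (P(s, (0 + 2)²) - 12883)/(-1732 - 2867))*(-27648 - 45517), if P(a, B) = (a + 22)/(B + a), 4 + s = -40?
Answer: 1032223102043/876 ≈ 1.1783e+9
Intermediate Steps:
s = -44 (s = -4 - 40 = -44)
P(a, B) = (22 + a)/(B + a)
(-16108 + (P(s, (0 + 2)²) - 12883)/(-1732 - 2867))*(-27648 - 45517) = (-16108 + ((22 - 44)/((0 + 2)² - 44) - 12883)/(-1732 - 2867))*(-27648 - 45517) = (-16108 + (-22/(2² - 44) - 12883)/(-4599))*(-73165) = (-16108 + (-22/(4 - 44) - 12883)*(-1/4599))*(-73165) = (-16108 + (-22/(-40) - 12883)*(-1/4599))*(-73165) = (-16108 + (-1/40*(-22) - 12883)*(-1/4599))*(-73165) = (-16108 + (11/20 - 12883)*(-1/4599))*(-73165) = (-16108 - 257649/20*(-1/4599))*(-73165) = (-16108 + 12269/4380)*(-73165) = -70540771/4380*(-73165) = 1032223102043/876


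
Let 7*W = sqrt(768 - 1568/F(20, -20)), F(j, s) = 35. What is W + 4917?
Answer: 4917 + 4*sqrt(1130)/35 ≈ 4920.8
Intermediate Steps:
W = 4*sqrt(1130)/35 (W = sqrt(768 - 1568/35)/7 = sqrt(768 - 1568*1/35)/7 = sqrt(768 - 224/5)/7 = sqrt(3616/5)/7 = (4*sqrt(1130)/5)/7 = 4*sqrt(1130)/35 ≈ 3.8418)
W + 4917 = 4*sqrt(1130)/35 + 4917 = 4917 + 4*sqrt(1130)/35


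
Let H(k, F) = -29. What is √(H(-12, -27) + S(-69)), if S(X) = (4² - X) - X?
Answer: 5*√5 ≈ 11.180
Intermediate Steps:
S(X) = 16 - 2*X (S(X) = (16 - X) - X = 16 - 2*X)
√(H(-12, -27) + S(-69)) = √(-29 + (16 - 2*(-69))) = √(-29 + (16 + 138)) = √(-29 + 154) = √125 = 5*√5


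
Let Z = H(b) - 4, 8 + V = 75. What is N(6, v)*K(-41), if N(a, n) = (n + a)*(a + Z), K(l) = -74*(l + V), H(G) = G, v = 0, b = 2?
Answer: -46176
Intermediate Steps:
V = 67 (V = -8 + 75 = 67)
Z = -2 (Z = 2 - 4 = -2)
K(l) = -4958 - 74*l (K(l) = -74*(l + 67) = -74*(67 + l) = -4958 - 74*l)
N(a, n) = (-2 + a)*(a + n) (N(a, n) = (n + a)*(a - 2) = (a + n)*(-2 + a) = (-2 + a)*(a + n))
N(6, v)*K(-41) = (6**2 - 2*6 - 2*0 + 6*0)*(-4958 - 74*(-41)) = (36 - 12 + 0 + 0)*(-4958 + 3034) = 24*(-1924) = -46176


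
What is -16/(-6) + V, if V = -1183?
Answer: -3541/3 ≈ -1180.3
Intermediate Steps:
-16/(-6) + V = -16/(-6) - 1183 = -16*(-⅙) - 1183 = 8/3 - 1183 = -3541/3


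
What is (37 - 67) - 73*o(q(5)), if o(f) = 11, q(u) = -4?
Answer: -833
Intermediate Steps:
(37 - 67) - 73*o(q(5)) = (37 - 67) - 73*11 = -30 - 803 = -833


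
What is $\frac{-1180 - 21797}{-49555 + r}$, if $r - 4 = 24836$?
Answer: $\frac{22977}{24715} \approx 0.92968$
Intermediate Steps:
$r = 24840$ ($r = 4 + 24836 = 24840$)
$\frac{-1180 - 21797}{-49555 + r} = \frac{-1180 - 21797}{-49555 + 24840} = - \frac{22977}{-24715} = \left(-22977\right) \left(- \frac{1}{24715}\right) = \frac{22977}{24715}$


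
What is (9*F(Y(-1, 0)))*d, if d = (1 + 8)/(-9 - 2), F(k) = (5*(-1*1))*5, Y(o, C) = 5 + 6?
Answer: 2025/11 ≈ 184.09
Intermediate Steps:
Y(o, C) = 11
F(k) = -25 (F(k) = (5*(-1))*5 = -5*5 = -25)
d = -9/11 (d = 9/(-11) = 9*(-1/11) = -9/11 ≈ -0.81818)
(9*F(Y(-1, 0)))*d = (9*(-25))*(-9/11) = -225*(-9/11) = 2025/11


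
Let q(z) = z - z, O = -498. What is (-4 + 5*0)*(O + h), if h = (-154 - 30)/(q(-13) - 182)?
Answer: 180904/91 ≈ 1988.0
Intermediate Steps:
q(z) = 0
h = 92/91 (h = (-154 - 30)/(0 - 182) = -184/(-182) = -184*(-1/182) = 92/91 ≈ 1.0110)
(-4 + 5*0)*(O + h) = (-4 + 5*0)*(-498 + 92/91) = (-4 + 0)*(-45226/91) = -4*(-45226/91) = 180904/91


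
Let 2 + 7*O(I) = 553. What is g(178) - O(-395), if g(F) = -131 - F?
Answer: -2714/7 ≈ -387.71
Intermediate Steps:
O(I) = 551/7 (O(I) = -2/7 + (⅐)*553 = -2/7 + 79 = 551/7)
g(178) - O(-395) = (-131 - 1*178) - 1*551/7 = (-131 - 178) - 551/7 = -309 - 551/7 = -2714/7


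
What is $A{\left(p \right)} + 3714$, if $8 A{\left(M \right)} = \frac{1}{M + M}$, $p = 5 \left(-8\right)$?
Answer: $\frac{2376959}{640} \approx 3714.0$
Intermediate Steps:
$p = -40$
$A{\left(M \right)} = \frac{1}{16 M}$ ($A{\left(M \right)} = \frac{1}{8 \left(M + M\right)} = \frac{1}{8 \cdot 2 M} = \frac{\frac{1}{2} \frac{1}{M}}{8} = \frac{1}{16 M}$)
$A{\left(p \right)} + 3714 = \frac{1}{16 \left(-40\right)} + 3714 = \frac{1}{16} \left(- \frac{1}{40}\right) + 3714 = - \frac{1}{640} + 3714 = \frac{2376959}{640}$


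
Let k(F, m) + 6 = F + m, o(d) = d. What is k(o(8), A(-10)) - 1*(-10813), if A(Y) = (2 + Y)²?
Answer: 10879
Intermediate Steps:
k(F, m) = -6 + F + m (k(F, m) = -6 + (F + m) = -6 + F + m)
k(o(8), A(-10)) - 1*(-10813) = (-6 + 8 + (2 - 10)²) - 1*(-10813) = (-6 + 8 + (-8)²) + 10813 = (-6 + 8 + 64) + 10813 = 66 + 10813 = 10879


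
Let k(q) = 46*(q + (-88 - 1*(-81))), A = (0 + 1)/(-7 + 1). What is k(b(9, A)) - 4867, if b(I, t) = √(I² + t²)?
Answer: -5189 + 23*√2917/3 ≈ -4774.9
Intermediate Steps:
A = -⅙ (A = 1/(-6) = 1*(-⅙) = -⅙ ≈ -0.16667)
k(q) = -322 + 46*q (k(q) = 46*(q + (-88 + 81)) = 46*(q - 7) = 46*(-7 + q) = -322 + 46*q)
k(b(9, A)) - 4867 = (-322 + 46*√(9² + (-⅙)²)) - 4867 = (-322 + 46*√(81 + 1/36)) - 4867 = (-322 + 46*√(2917/36)) - 4867 = (-322 + 46*(√2917/6)) - 4867 = (-322 + 23*√2917/3) - 4867 = -5189 + 23*√2917/3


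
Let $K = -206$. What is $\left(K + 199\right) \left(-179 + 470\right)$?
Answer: $-2037$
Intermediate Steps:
$\left(K + 199\right) \left(-179 + 470\right) = \left(-206 + 199\right) \left(-179 + 470\right) = \left(-7\right) 291 = -2037$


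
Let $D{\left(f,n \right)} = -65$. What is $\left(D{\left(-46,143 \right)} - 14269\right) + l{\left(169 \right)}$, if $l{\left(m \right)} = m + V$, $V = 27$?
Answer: $-14138$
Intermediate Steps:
$l{\left(m \right)} = 27 + m$ ($l{\left(m \right)} = m + 27 = 27 + m$)
$\left(D{\left(-46,143 \right)} - 14269\right) + l{\left(169 \right)} = \left(-65 - 14269\right) + \left(27 + 169\right) = -14334 + 196 = -14138$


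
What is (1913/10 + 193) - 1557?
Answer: -11727/10 ≈ -1172.7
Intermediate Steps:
(1913/10 + 193) - 1557 = 3843/10 - 1557 = -11727/10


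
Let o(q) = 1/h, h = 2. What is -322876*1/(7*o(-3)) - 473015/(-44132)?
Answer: -28495016159/308924 ≈ -92240.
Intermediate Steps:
o(q) = ½ (o(q) = 1/2 = ½)
-322876*1/(7*o(-3)) - 473015/(-44132) = -322876/((½)*7) - 473015/(-44132) = -322876/7/2 - 473015*(-1/44132) = -322876*2/7 + 473015/44132 = -645752/7 + 473015/44132 = -28495016159/308924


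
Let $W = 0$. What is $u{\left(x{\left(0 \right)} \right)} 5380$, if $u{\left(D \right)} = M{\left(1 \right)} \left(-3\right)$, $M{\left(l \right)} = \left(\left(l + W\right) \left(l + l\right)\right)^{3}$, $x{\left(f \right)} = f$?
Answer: $-129120$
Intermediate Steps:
$M{\left(l \right)} = 8 l^{6}$ ($M{\left(l \right)} = \left(\left(l + 0\right) \left(l + l\right)\right)^{3} = \left(l 2 l\right)^{3} = \left(2 l^{2}\right)^{3} = 8 l^{6}$)
$u{\left(D \right)} = -24$ ($u{\left(D \right)} = 8 \cdot 1^{6} \left(-3\right) = 8 \cdot 1 \left(-3\right) = 8 \left(-3\right) = -24$)
$u{\left(x{\left(0 \right)} \right)} 5380 = \left(-24\right) 5380 = -129120$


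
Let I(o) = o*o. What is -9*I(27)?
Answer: -6561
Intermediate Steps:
I(o) = o**2
-9*I(27) = -9*27**2 = -9*729 = -6561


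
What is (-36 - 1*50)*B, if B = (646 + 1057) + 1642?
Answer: -287670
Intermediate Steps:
B = 3345 (B = 1703 + 1642 = 3345)
(-36 - 1*50)*B = (-36 - 1*50)*3345 = (-36 - 50)*3345 = -86*3345 = -287670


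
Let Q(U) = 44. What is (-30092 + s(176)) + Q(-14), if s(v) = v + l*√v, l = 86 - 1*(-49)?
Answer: -29872 + 540*√11 ≈ -28081.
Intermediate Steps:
l = 135 (l = 86 + 49 = 135)
s(v) = v + 135*√v
(-30092 + s(176)) + Q(-14) = (-30092 + (176 + 135*√176)) + 44 = (-30092 + (176 + 135*(4*√11))) + 44 = (-30092 + (176 + 540*√11)) + 44 = (-29916 + 540*√11) + 44 = -29872 + 540*√11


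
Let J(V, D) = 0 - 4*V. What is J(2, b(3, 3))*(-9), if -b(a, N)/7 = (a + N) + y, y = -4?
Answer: 72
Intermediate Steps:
b(a, N) = 28 - 7*N - 7*a (b(a, N) = -7*((a + N) - 4) = -7*((N + a) - 4) = -7*(-4 + N + a) = 28 - 7*N - 7*a)
J(V, D) = -4*V
J(2, b(3, 3))*(-9) = -4*2*(-9) = -8*(-9) = 72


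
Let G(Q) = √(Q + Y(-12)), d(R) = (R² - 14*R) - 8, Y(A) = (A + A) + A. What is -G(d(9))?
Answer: -I*√89 ≈ -9.434*I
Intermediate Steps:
Y(A) = 3*A (Y(A) = 2*A + A = 3*A)
d(R) = -8 + R² - 14*R
G(Q) = √(-36 + Q) (G(Q) = √(Q + 3*(-12)) = √(Q - 36) = √(-36 + Q))
-G(d(9)) = -√(-36 + (-8 + 9² - 14*9)) = -√(-36 + (-8 + 81 - 126)) = -√(-36 - 53) = -√(-89) = -I*√89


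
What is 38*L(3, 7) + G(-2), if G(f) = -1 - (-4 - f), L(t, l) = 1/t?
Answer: 41/3 ≈ 13.667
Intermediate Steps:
G(f) = 3 + f (G(f) = -1 + (4 + f) = 3 + f)
38*L(3, 7) + G(-2) = 38/3 + (3 - 2) = 38*(1/3) + 1 = 38/3 + 1 = 41/3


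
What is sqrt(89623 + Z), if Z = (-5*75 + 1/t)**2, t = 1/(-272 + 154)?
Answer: 8*sqrt(5198) ≈ 576.78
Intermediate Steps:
t = -1/118 (t = 1/(-118) = -1/118 ≈ -0.0084746)
Z = 243049 (Z = (-5*75 + 1/(-1/118))**2 = (-375 - 118)**2 = (-493)**2 = 243049)
sqrt(89623 + Z) = sqrt(89623 + 243049) = sqrt(332672) = 8*sqrt(5198)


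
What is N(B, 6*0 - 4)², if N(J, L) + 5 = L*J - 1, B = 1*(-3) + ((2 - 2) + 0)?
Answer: 36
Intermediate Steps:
B = -3 (B = -3 + (0 + 0) = -3 + 0 = -3)
N(J, L) = -6 + J*L (N(J, L) = -5 + (L*J - 1) = -5 + (J*L - 1) = -5 + (-1 + J*L) = -6 + J*L)
N(B, 6*0 - 4)² = (-6 - 3*(6*0 - 4))² = (-6 - 3*(0 - 4))² = (-6 - 3*(-4))² = (-6 + 12)² = 6² = 36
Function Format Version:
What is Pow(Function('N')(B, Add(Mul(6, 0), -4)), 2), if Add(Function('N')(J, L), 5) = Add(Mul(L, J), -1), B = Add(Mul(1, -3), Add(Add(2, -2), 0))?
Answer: 36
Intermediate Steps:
B = -3 (B = Add(-3, Add(0, 0)) = Add(-3, 0) = -3)
Function('N')(J, L) = Add(-6, Mul(J, L)) (Function('N')(J, L) = Add(-5, Add(Mul(L, J), -1)) = Add(-5, Add(Mul(J, L), -1)) = Add(-5, Add(-1, Mul(J, L))) = Add(-6, Mul(J, L)))
Pow(Function('N')(B, Add(Mul(6, 0), -4)), 2) = Pow(Add(-6, Mul(-3, Add(Mul(6, 0), -4))), 2) = Pow(Add(-6, Mul(-3, Add(0, -4))), 2) = Pow(Add(-6, Mul(-3, -4)), 2) = Pow(Add(-6, 12), 2) = Pow(6, 2) = 36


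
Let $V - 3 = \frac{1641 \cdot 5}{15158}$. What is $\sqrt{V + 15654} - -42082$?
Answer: $42082 + \frac{3 \sqrt{399728268082}}{15158} \approx 42207.0$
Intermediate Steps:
$V = \frac{53679}{15158}$ ($V = 3 + \frac{1641 \cdot 5}{15158} = 3 + 8205 \cdot \frac{1}{15158} = 3 + \frac{8205}{15158} = \frac{53679}{15158} \approx 3.5413$)
$\sqrt{V + 15654} - -42082 = \sqrt{\frac{53679}{15158} + 15654} - -42082 = \sqrt{\frac{237337011}{15158}} + 42082 = \frac{3 \sqrt{399728268082}}{15158} + 42082 = 42082 + \frac{3 \sqrt{399728268082}}{15158}$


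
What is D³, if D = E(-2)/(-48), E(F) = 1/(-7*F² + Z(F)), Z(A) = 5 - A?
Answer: 1/1024192512 ≈ 9.7638e-10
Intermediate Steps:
E(F) = 1/(5 - F - 7*F²) (E(F) = 1/(-7*F² + (5 - F)) = 1/(5 - F - 7*F²))
D = 1/1008 (D = -1/(-5 - 2 + 7*(-2)²)/(-48) = -1/(-5 - 2 + 7*4)*(-1/48) = -1/(-5 - 2 + 28)*(-1/48) = -1/21*(-1/48) = 1/1008 ≈ 0.00099206)
D³ = (1/1008)³ = 1/1024192512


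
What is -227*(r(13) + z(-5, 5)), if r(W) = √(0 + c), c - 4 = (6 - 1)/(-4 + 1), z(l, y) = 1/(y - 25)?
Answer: 227/20 - 227*√21/3 ≈ -335.40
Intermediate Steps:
z(l, y) = 1/(-25 + y)
c = 7/3 (c = 4 + (6 - 1)/(-4 + 1) = 4 + 5/(-3) = 4 + 5*(-⅓) = 4 - 5/3 = 7/3 ≈ 2.3333)
r(W) = √21/3 (r(W) = √(0 + 7/3) = √(7/3) = √21/3)
-227*(r(13) + z(-5, 5)) = -227*(√21/3 + 1/(-25 + 5)) = -227*(√21/3 + 1/(-20)) = -227*(√21/3 - 1/20) = -227*(-1/20 + √21/3) = 227/20 - 227*√21/3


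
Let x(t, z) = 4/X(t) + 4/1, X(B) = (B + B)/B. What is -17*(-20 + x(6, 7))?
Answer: 238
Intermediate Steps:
X(B) = 2 (X(B) = (2*B)/B = 2)
x(t, z) = 6 (x(t, z) = 4/2 + 4/1 = 4*(½) + 4*1 = 2 + 4 = 6)
-17*(-20 + x(6, 7)) = -17*(-20 + 6) = -17*(-14) = 238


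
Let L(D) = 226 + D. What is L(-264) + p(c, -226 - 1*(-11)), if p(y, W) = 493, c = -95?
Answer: 455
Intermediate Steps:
L(-264) + p(c, -226 - 1*(-11)) = (226 - 264) + 493 = -38 + 493 = 455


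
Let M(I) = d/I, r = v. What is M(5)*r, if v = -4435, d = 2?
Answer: -1774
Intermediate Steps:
r = -4435
M(I) = 2/I
M(5)*r = (2/5)*(-4435) = -1774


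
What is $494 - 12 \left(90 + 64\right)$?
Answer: $-1354$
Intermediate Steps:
$494 - 12 \left(90 + 64\right) = 494 - 12 \cdot 154 = 494 - 1848 = -1354$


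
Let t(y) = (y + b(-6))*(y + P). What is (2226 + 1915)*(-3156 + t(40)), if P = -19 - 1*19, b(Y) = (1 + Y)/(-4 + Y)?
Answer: -12733575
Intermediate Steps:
b(Y) = (1 + Y)/(-4 + Y)
P = -38 (P = -19 - 19 = -38)
t(y) = (½ + y)*(-38 + y) (t(y) = (y + (1 - 6)/(-4 - 6))*(y - 38) = (y - 5/(-10))*(-38 + y) = (y - ⅒*(-5))*(-38 + y) = (y + ½)*(-38 + y) = (½ + y)*(-38 + y))
(2226 + 1915)*(-3156 + t(40)) = (2226 + 1915)*(-3156 + (-19 + 40² - 75/2*40)) = 4141*(-3156 + (-19 + 1600 - 1500)) = 4141*(-3156 + 81) = 4141*(-3075) = -12733575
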